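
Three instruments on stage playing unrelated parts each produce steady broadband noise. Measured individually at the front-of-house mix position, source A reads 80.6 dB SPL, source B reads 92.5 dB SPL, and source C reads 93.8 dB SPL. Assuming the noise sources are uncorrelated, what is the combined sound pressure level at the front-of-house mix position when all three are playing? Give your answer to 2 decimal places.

96.33 dB SPL

Uncorrelated sources add in intensity (power), not in dB.
L_total = 10·log₁₀(10^(80.6/10) + 10^(92.5/10) + 10^(93.8/10)) = 10·log₁₀(4292000000) = 96.33 dB SPL.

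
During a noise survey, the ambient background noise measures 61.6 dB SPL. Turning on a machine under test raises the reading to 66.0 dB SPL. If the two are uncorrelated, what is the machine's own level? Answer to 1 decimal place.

Background correction is a power subtraction:
L_src = 10·log₁₀(10^(66.0/10) − 10^(61.6/10)) = 10·log₁₀(2536000) = 64.0 dB SPL.

64.0 dB SPL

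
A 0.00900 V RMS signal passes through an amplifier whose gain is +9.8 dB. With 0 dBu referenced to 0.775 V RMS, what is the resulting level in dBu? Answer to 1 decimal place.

-28.9 dBu

Input level: 20·log₁₀(0.00900/0.775) = -38.70 dBu.
Output: -38.70 + 9.8 = -28.9 dBu.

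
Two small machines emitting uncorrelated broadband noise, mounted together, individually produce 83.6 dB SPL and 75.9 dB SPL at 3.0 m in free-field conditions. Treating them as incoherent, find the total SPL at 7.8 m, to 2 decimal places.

75.98 dB SPL

Combined at 3.0 m: 10·log₁₀(10^(83.6/10)+10^(75.9/10)) = 84.281 dB SPL.
Then apply −20·log₁₀(7.8/3.0) = -8.299 dB → 75.98 dB SPL.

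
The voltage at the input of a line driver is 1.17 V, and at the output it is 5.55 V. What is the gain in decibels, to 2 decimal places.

Voltage ratio → dB uses the 20·log₁₀ form:
20·log₁₀(5.55/1.17) = 20·log₁₀(4.744) = 13.52 dB.

13.52 dB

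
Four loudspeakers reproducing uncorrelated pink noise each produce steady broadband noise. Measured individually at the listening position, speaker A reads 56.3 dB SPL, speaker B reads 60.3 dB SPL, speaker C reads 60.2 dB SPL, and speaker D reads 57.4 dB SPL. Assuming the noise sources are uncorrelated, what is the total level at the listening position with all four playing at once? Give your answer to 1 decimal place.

64.9 dB SPL

Add the sources as powers (linear), then convert back to dB:
L_total = 10·log₁₀(10^(56.3/10) + 10^(60.3/10) + 10^(60.2/10) + 10^(57.4/10)) = 10·log₁₀(3095000) = 64.9 dB SPL.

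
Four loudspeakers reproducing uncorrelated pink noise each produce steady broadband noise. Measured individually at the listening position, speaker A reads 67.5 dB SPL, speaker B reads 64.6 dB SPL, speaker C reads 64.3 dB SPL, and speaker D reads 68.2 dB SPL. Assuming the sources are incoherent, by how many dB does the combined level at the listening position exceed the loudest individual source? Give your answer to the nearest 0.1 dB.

4.3 dB

Incoherent sources sum as intensities:
L_total = 10·log₁₀(10^(67.5/10) + 10^(64.6/10) + 10^(64.3/10) + 10^(68.2/10)) = 72.51 dB SPL.
Excess over the loudest (68.2 dB): 72.51 − 68.2 = 4.3 dB.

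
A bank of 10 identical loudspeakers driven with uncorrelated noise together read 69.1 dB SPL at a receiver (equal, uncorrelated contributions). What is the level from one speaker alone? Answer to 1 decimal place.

10 equal incoherent sources add 10·log₁₀(10) = 10.00 dB over one source.
L_one = 69.1 − 10.00 = 59.1 dB SPL.

59.1 dB SPL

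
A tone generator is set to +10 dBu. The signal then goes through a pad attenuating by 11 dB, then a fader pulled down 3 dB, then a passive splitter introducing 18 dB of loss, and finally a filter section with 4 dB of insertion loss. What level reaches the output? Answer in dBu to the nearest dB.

-26 dBu

Gain stages sum in dB:
+10 − 11 − 3 − 18 − 4 = -26 dBu.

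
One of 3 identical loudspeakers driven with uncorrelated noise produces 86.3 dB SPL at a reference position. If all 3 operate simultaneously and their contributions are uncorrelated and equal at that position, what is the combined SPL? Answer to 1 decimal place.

91.1 dB SPL

3 equal incoherent sources raise the level by 10·log₁₀(3) = 4.77 dB.
L_total = 86.3 + 4.77 = 91.1 dB SPL.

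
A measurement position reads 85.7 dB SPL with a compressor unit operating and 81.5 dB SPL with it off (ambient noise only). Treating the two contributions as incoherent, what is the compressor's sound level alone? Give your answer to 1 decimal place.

Remove the background by subtracting linear intensities:
L_src = 10·log₁₀(10^(85.7/10) − 10^(81.5/10)) = 10·log₁₀(230300000) = 83.6 dB SPL.

83.6 dB SPL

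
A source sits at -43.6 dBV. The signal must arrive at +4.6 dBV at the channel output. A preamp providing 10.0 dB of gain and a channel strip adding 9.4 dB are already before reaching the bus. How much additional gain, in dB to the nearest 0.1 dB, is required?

The required make-up gain is the shortfall in the dB sum.
G = +4.6 − (-43.6) − 10.0 − 9.4 = 28.8 dB.

28.8 dB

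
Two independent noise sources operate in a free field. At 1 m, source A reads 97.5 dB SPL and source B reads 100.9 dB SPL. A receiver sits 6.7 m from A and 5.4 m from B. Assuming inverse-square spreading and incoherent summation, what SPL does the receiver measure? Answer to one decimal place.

87.4 dB SPL

At the listener: L_A = 97.5 − 20·log₁₀(6.7) = 80.98 dB; L_B = 100.9 − 20·log₁₀(5.4) = 86.25 dB.
Combined: 10·log₁₀(10^(80.98/10)+10^(86.25/10)) = 87.4 dB SPL.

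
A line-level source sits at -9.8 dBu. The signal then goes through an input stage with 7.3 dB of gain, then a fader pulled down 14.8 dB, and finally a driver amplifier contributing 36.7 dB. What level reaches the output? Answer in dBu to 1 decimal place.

+19.4 dBu

Gain stages sum in dB:
-9.8 + 7.3 − 14.8 + 36.7 = +19.4 dBu.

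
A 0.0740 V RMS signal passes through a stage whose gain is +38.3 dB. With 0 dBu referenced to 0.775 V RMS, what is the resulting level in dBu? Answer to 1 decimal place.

Input level: 20·log₁₀(0.0740/0.775) = -20.40 dBu.
Output: -20.40 + 38.3 = +17.9 dBu.

+17.9 dBu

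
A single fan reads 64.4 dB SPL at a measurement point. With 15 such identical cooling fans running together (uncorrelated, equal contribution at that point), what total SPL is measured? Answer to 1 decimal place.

76.2 dB SPL

15 equal incoherent sources raise the level by 10·log₁₀(15) = 11.76 dB.
L_total = 64.4 + 11.76 = 76.2 dB SPL.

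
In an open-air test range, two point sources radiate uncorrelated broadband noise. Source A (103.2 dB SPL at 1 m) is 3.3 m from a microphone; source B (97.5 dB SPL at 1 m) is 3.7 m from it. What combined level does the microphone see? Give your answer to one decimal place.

93.7 dB SPL

At the listener: L_A = 103.2 − 20·log₁₀(3.3) = 92.83 dB; L_B = 97.5 − 20·log₁₀(3.7) = 86.14 dB.
Combined: 10·log₁₀(10^(92.83/10)+10^(86.14/10)) = 93.7 dB SPL.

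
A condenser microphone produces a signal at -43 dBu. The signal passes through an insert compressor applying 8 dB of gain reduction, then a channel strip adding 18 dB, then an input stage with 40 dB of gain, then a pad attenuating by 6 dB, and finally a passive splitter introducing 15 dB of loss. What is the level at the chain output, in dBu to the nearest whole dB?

-14 dBu

Cascaded gains and losses add directly in dB.
-43 − 8 + 18 + 40 − 6 − 15 = -14 dBu.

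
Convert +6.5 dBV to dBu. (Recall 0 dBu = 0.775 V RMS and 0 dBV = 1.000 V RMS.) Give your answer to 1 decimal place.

The offset between the scales is 20·log₁₀(0.775/1.000) = −2.214 dB.
So dBu = +6.5 + 2.214 = +8.7 dBu.

+8.7 dBu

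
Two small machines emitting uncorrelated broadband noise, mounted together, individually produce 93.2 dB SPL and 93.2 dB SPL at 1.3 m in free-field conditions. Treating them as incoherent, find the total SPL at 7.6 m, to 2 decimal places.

80.87 dB SPL

Combined at 1.3 m: 10·log₁₀(10^(93.2/10)+10^(93.2/10)) = 96.210 dB SPL.
Then apply −20·log₁₀(7.6/1.3) = -15.337 dB → 80.87 dB SPL.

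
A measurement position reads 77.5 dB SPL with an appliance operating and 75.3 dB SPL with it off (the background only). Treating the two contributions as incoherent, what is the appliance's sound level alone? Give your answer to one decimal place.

Subtract intensities: L_src = 10·log₁₀(10^(L_total/10) − 10^(L_bg/10)).
L_src = 10·log₁₀(10^(77.5/10) − 10^(75.3/10)) = 10·log₁₀(22350000) = 73.5 dB SPL.

73.5 dB SPL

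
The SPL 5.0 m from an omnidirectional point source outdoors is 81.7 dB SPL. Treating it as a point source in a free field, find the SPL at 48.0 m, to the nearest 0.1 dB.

Inverse-square spreading gives ΔL = −20·log₁₀(d₂/d₁).
ΔL = −20·log₁₀(48.0/5.0) = -19.65 dB, so L₂ = 81.7 + (-19.65) = 62.1 dB SPL.

62.1 dB SPL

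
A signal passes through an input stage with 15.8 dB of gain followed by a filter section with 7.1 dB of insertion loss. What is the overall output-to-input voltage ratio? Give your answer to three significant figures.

2.72

Net gain = 15.8 + (−7.1) = 8.7 dB.
Voltage ratio = 10^(8.7/20) = 2.72.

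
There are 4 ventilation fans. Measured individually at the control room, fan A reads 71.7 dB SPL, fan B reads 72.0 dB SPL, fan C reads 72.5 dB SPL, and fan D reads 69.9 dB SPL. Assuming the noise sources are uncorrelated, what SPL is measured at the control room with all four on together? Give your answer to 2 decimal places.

77.65 dB SPL

Add the sources as powers (linear), then convert back to dB:
L_total = 10·log₁₀(10^(71.7/10) + 10^(72.0/10) + 10^(72.5/10) + 10^(69.9/10)) = 10·log₁₀(58200000) = 77.65 dB SPL.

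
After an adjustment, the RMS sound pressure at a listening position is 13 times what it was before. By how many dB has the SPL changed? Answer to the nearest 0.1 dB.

SPL change from a pressure ratio uses the 20·log₁₀ form:
20·log₁₀(13) = 22.3 dB.

22.3 dB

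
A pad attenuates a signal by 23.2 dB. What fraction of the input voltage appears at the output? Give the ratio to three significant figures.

Voltage ratio = 10^(dB/20).
10^(-23.2/20) = 10^(-1.160) = 0.0692.

0.0692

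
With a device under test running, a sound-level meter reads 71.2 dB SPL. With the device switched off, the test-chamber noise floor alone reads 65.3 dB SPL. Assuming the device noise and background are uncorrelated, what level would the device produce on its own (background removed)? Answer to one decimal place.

Remove the background by subtracting linear intensities:
L_src = 10·log₁₀(10^(71.2/10) − 10^(65.3/10)) = 10·log₁₀(9794000) = 69.9 dB SPL.

69.9 dB SPL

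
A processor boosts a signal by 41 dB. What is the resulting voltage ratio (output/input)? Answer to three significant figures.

112

Voltage ratio = 10^(dB/20).
10^(41/20) = 10^(2.050) = 112.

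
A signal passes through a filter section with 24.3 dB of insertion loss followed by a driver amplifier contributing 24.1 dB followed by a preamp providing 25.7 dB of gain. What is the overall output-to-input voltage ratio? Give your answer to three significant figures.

Net gain = (−24.3) + 24.1 + 25.7 = 25.5 dB.
Voltage ratio = 10^(25.5/20) = 18.8.

18.8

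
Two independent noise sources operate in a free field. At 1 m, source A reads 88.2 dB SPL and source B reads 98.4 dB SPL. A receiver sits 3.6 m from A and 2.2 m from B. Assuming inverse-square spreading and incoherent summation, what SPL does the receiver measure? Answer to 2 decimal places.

At the listener: L_A = 88.2 − 20·log₁₀(3.6) = 77.074 dB; L_B = 98.4 − 20·log₁₀(2.2) = 91.552 dB.
Combined: 10·log₁₀(10^(77.074/10)+10^(91.552/10)) = 91.70 dB SPL.

91.70 dB SPL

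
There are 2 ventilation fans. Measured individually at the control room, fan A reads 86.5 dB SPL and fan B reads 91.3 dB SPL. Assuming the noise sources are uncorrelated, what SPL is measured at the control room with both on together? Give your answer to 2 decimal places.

92.54 dB SPL

Uncorrelated sources add in intensity (power), not in dB.
L_total = 10·log₁₀(10^(86.5/10) + 10^(91.3/10)) = 10·log₁₀(1796000000) = 92.54 dB SPL.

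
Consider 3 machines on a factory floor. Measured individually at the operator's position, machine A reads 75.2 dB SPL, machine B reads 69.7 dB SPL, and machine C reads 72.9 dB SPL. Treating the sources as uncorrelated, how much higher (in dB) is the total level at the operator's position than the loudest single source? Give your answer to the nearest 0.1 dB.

2.7 dB

Uncorrelated sources add in intensity (power), not in dB.
L_total = 10·log₁₀(10^(75.2/10) + 10^(69.7/10) + 10^(72.9/10)) = 77.92 dB SPL.
Excess over the loudest (75.2 dB): 77.92 − 75.2 = 2.7 dB.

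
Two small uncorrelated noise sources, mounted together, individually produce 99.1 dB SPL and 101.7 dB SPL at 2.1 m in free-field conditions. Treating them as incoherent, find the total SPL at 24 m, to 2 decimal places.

82.44 dB SPL

Combined at 2.1 m: 10·log₁₀(10^(99.1/10)+10^(101.7/10)) = 103.602 dB SPL.
Then apply −20·log₁₀(24/2.1) = -21.160 dB → 82.44 dB SPL.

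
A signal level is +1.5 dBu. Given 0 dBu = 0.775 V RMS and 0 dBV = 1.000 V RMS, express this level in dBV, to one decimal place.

-0.7 dBV

The offset between the scales is 20·log₁₀(0.775/1.000) = −2.214 dB.
So dBV = +1.5 − 2.214 = -0.7 dBV.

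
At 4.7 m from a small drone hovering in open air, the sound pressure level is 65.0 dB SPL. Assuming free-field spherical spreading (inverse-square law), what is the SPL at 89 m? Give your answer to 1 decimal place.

For a point source in a free field, ΔL = −20·log₁₀(d₂/d₁).
ΔL = −20·log₁₀(89/4.7) = -25.55 dB, so L₂ = 65.0 + (-25.55) = 39.5 dB SPL.

39.5 dB SPL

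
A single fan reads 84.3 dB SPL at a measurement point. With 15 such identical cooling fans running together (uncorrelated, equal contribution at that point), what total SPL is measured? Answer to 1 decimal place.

96.1 dB SPL

15 equal incoherent sources raise the level by 10·log₁₀(15) = 11.76 dB.
L_total = 84.3 + 11.76 = 96.1 dB SPL.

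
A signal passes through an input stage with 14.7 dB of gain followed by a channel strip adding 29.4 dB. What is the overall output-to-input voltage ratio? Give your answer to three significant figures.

160

Net gain = 14.7 + 29.4 = 44.1 dB.
Voltage ratio = 10^(44.1/20) = 160.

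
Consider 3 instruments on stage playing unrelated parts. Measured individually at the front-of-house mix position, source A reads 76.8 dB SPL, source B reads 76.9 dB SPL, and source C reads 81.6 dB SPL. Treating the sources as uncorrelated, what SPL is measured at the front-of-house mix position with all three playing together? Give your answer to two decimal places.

Add the sources as powers (linear), then convert back to dB:
L_total = 10·log₁₀(10^(76.8/10) + 10^(76.9/10) + 10^(81.6/10)) = 10·log₁₀(241400000) = 83.83 dB SPL.

83.83 dB SPL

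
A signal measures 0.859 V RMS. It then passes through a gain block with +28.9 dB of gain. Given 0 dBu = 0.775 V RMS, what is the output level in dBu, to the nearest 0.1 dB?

Input level: 20·log₁₀(0.859/0.775) = 0.89 dBu.
Output: 0.89 + 28.9 = +29.8 dBu.

+29.8 dBu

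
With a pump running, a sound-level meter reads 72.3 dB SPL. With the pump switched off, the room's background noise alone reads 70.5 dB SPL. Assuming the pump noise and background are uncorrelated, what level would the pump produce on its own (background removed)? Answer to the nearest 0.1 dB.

67.6 dB SPL

Background correction is a power subtraction:
L_src = 10·log₁₀(10^(72.3/10) − 10^(70.5/10)) = 10·log₁₀(5762000) = 67.6 dB SPL.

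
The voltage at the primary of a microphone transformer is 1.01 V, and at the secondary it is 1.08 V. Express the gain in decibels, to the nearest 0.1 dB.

0.6 dB

Voltage ratio → dB uses the 20·log₁₀ form:
20·log₁₀(1.08/1.01) = 20·log₁₀(1.069) = 0.6 dB.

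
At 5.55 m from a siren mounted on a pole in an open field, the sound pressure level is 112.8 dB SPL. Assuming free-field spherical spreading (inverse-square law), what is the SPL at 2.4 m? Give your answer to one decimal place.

120.1 dB SPL

Free-field point source: level drops by 20·log₁₀ of the distance ratio.
ΔL = −20·log₁₀(2.4/5.55) = 7.28 dB, so L₂ = 112.8 + (7.28) = 120.1 dB SPL.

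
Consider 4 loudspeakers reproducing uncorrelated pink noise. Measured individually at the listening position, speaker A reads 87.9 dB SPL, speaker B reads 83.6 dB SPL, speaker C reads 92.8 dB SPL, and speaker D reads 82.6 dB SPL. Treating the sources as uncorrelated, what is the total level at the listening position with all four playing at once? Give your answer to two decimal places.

Incoherent sources sum as intensities:
L_total = 10·log₁₀(10^(87.9/10) + 10^(83.6/10) + 10^(92.8/10) + 10^(82.6/10)) = 10·log₁₀(2933000000) = 94.67 dB SPL.

94.67 dB SPL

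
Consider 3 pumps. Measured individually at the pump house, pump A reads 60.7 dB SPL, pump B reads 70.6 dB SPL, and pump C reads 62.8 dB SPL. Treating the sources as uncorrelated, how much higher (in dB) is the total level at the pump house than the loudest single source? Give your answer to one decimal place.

Add the sources as powers (linear), then convert back to dB:
L_total = 10·log₁₀(10^(60.7/10) + 10^(70.6/10) + 10^(62.8/10)) = 71.63 dB SPL.
Excess over the loudest (70.6 dB): 71.63 − 70.6 = 1.0 dB.

1.0 dB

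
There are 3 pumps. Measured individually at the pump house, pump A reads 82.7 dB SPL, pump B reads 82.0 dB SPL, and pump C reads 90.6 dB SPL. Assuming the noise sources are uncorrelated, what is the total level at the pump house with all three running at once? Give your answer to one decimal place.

Add the sources as powers (linear), then convert back to dB:
L_total = 10·log₁₀(10^(82.7/10) + 10^(82.0/10) + 10^(90.6/10)) = 10·log₁₀(1493000000) = 91.7 dB SPL.

91.7 dB SPL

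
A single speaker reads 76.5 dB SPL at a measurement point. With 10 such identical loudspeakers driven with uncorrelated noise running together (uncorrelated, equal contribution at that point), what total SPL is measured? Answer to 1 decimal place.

86.5 dB SPL

10 equal incoherent sources raise the level by 10·log₁₀(10) = 10.00 dB.
L_total = 76.5 + 10.00 = 86.5 dB SPL.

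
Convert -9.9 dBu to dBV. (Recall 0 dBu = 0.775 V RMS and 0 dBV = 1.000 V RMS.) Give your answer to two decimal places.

-12.11 dBV

The offset between the scales is 20·log₁₀(0.775/1.000) = −2.214 dB.
So dBV = -9.9 − 2.214 = -12.11 dBV.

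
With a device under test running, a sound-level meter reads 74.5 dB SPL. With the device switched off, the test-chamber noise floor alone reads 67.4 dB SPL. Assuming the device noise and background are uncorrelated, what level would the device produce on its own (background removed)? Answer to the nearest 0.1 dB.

73.6 dB SPL

Subtract intensities: L_src = 10·log₁₀(10^(L_total/10) − 10^(L_bg/10)).
L_src = 10·log₁₀(10^(74.5/10) − 10^(67.4/10)) = 10·log₁₀(22690000) = 73.6 dB SPL.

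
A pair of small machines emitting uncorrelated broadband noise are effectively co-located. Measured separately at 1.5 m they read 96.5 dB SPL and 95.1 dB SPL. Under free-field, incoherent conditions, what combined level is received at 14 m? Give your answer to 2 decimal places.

79.47 dB SPL

Combined at 1.5 m: 10·log₁₀(10^(96.5/10)+10^(95.1/10)) = 98.866 dB SPL.
Then apply −20·log₁₀(14/1.5) = -19.401 dB → 79.47 dB SPL.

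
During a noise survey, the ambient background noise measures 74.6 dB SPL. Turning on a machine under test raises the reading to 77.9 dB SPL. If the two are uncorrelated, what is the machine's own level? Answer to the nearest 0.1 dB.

Subtract intensities: L_src = 10·log₁₀(10^(L_total/10) − 10^(L_bg/10)).
L_src = 10·log₁₀(10^(77.9/10) − 10^(74.6/10)) = 10·log₁₀(32820000) = 75.2 dB SPL.

75.2 dB SPL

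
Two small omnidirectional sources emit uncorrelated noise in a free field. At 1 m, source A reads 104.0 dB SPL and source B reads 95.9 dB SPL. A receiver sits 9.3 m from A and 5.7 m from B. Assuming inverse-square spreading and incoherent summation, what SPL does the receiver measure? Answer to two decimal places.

86.13 dB SPL

At the listener: L_A = 104.0 − 20·log₁₀(9.3) = 84.630 dB; L_B = 95.9 − 20·log₁₀(5.7) = 80.783 dB.
Combined: 10·log₁₀(10^(84.630/10)+10^(80.783/10)) = 86.13 dB SPL.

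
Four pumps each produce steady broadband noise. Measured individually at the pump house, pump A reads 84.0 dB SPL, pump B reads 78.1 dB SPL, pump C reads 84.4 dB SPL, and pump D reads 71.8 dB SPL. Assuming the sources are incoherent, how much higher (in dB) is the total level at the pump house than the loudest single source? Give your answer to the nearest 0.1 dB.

3.4 dB

Uncorrelated sources add in intensity (power), not in dB.
L_total = 10·log₁₀(10^(84.0/10) + 10^(78.1/10) + 10^(84.4/10) + 10^(71.8/10)) = 87.83 dB SPL.
Excess over the loudest (84.4 dB): 87.83 − 84.4 = 3.4 dB.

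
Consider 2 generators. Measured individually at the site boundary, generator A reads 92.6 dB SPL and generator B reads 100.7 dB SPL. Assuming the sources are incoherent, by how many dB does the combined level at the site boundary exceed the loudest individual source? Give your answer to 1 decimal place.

0.6 dB

Add the sources as powers (linear), then convert back to dB:
L_total = 10·log₁₀(10^(92.6/10) + 10^(100.7/10)) = 101.33 dB SPL.
Excess over the loudest (100.7 dB): 101.33 − 100.7 = 0.6 dB.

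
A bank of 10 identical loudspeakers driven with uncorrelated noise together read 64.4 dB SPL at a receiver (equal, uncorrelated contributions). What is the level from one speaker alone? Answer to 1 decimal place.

54.4 dB SPL

10 equal incoherent sources add 10·log₁₀(10) = 10.00 dB over one source.
L_one = 64.4 − 10.00 = 54.4 dB SPL.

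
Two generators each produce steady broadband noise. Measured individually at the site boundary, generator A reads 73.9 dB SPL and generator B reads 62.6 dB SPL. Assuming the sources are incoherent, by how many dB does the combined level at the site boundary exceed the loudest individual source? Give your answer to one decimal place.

Uncorrelated sources add in intensity (power), not in dB.
L_total = 10·log₁₀(10^(73.9/10) + 10^(62.6/10)) = 74.21 dB SPL.
Excess over the loudest (73.9 dB): 74.21 − 73.9 = 0.3 dB.

0.3 dB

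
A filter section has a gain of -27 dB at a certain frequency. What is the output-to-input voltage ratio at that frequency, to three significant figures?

0.0447

Voltage ratio = 10^(dB/20).
10^(-27/20) = 10^(-1.350) = 0.0447.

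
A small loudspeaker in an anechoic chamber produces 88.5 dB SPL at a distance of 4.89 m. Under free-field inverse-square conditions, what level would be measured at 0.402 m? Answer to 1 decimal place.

For a point source in a free field, ΔL = −20·log₁₀(d₂/d₁).
ΔL = −20·log₁₀(0.402/4.89) = 21.70 dB, so L₂ = 88.5 + (21.70) = 110.2 dB SPL.

110.2 dB SPL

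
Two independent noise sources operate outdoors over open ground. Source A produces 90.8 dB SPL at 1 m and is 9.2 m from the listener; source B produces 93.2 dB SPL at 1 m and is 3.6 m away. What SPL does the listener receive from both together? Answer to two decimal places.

82.44 dB SPL

At the listener: L_A = 90.8 − 20·log₁₀(9.2) = 71.524 dB; L_B = 93.2 − 20·log₁₀(3.6) = 82.074 dB.
Combined: 10·log₁₀(10^(71.524/10)+10^(82.074/10)) = 82.44 dB SPL.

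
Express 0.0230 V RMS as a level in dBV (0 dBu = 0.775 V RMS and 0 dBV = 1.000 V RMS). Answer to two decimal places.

dBV = 20·log₁₀(V / 1.000 V).
20·log₁₀(0.0230/1.000) = -32.77 dBV.

-32.77 dBV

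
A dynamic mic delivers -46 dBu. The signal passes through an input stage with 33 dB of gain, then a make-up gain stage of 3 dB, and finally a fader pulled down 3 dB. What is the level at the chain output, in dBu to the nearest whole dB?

-13 dBu

Gain stages sum in dB:
-46 + 33 + 3 − 3 = -13 dBu.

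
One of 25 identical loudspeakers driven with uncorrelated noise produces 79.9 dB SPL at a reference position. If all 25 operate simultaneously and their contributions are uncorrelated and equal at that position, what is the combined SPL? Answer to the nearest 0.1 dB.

93.9 dB SPL

25 equal incoherent sources raise the level by 10·log₁₀(25) = 13.98 dB.
L_total = 79.9 + 13.98 = 93.9 dB SPL.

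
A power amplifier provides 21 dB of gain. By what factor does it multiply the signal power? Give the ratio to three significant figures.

126

Power ratio = 10^(dB/10).
10^(21/10) = 10^(2.100) = 126.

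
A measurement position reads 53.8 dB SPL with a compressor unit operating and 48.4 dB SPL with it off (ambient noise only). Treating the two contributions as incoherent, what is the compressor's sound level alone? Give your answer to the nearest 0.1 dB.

52.3 dB SPL

Background correction is a power subtraction:
L_src = 10·log₁₀(10^(53.8/10) − 10^(48.4/10)) = 10·log₁₀(170700) = 52.3 dB SPL.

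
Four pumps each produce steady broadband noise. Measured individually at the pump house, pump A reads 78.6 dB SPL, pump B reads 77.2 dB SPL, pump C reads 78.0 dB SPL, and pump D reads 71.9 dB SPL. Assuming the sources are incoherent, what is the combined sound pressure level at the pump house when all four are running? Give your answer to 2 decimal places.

83.09 dB SPL

Add the sources as powers (linear), then convert back to dB:
L_total = 10·log₁₀(10^(78.6/10) + 10^(77.2/10) + 10^(78.0/10) + 10^(71.9/10)) = 10·log₁₀(203500000) = 83.09 dB SPL.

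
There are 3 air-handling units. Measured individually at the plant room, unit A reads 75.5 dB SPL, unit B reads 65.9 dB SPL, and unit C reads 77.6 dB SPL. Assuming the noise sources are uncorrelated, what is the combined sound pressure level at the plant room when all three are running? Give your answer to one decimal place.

79.9 dB SPL

Incoherent sources sum as intensities:
L_total = 10·log₁₀(10^(75.5/10) + 10^(65.9/10) + 10^(77.6/10)) = 10·log₁₀(96920000) = 79.9 dB SPL.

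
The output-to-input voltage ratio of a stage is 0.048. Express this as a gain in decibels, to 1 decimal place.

Voltage ratio → dB uses the 20·log₁₀ form:
20·log₁₀(0.048) = -26.4 dB.

-26.4 dB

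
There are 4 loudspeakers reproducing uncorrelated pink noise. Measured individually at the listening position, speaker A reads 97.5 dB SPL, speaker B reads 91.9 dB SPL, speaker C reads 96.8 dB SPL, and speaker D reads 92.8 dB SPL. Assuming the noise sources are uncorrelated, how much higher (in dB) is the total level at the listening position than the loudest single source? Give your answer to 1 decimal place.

3.9 dB

Incoherent sources sum as intensities:
L_total = 10·log₁₀(10^(97.5/10) + 10^(91.9/10) + 10^(96.8/10) + 10^(92.8/10)) = 101.42 dB SPL.
Excess over the loudest (97.5 dB): 101.42 − 97.5 = 3.9 dB.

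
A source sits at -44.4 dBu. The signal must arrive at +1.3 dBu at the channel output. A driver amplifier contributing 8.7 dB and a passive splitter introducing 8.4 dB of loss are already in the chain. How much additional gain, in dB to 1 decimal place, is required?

The required make-up gain is the shortfall in the dB sum.
G = +1.3 − (-44.4) − 8.7 + 8.4 = 45.4 dB.

45.4 dB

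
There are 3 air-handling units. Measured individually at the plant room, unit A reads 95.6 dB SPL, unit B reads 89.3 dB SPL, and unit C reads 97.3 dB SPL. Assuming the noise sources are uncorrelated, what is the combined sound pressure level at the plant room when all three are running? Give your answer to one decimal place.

Add the sources as powers (linear), then convert back to dB:
L_total = 10·log₁₀(10^(95.6/10) + 10^(89.3/10) + 10^(97.3/10)) = 10·log₁₀(9852000000) = 99.9 dB SPL.

99.9 dB SPL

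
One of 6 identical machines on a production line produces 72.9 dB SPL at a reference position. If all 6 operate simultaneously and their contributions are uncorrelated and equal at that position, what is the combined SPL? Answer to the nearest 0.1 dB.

6 equal incoherent sources raise the level by 10·log₁₀(6) = 7.78 dB.
L_total = 72.9 + 7.78 = 80.7 dB SPL.

80.7 dB SPL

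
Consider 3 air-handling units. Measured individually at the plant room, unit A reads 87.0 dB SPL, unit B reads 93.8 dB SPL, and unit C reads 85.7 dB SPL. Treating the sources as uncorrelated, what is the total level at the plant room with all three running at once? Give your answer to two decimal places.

95.15 dB SPL

Add the sources as powers (linear), then convert back to dB:
L_total = 10·log₁₀(10^(87.0/10) + 10^(93.8/10) + 10^(85.7/10)) = 10·log₁₀(3272000000) = 95.15 dB SPL.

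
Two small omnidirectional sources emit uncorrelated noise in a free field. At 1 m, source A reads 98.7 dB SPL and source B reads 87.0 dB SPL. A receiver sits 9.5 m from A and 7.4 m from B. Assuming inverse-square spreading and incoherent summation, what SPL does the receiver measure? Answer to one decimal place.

79.6 dB SPL

At the listener: L_A = 98.7 − 20·log₁₀(9.5) = 79.15 dB; L_B = 87.0 − 20·log₁₀(7.4) = 69.62 dB.
Combined: 10·log₁₀(10^(79.15/10)+10^(69.62/10)) = 79.6 dB SPL.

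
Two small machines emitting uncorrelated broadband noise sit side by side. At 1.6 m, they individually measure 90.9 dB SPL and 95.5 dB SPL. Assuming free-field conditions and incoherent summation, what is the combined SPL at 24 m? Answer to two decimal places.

Combined at 1.6 m: 10·log₁₀(10^(90.9/10)+10^(95.5/10)) = 96.793 dB SPL.
Then apply −20·log₁₀(24/1.6) = -23.522 dB → 73.27 dB SPL.

73.27 dB SPL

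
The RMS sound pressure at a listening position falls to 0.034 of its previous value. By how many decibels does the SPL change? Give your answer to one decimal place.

SPL change from a pressure ratio uses the 20·log₁₀ form:
20·log₁₀(0.034) = -29.4 dB.

-29.4 dB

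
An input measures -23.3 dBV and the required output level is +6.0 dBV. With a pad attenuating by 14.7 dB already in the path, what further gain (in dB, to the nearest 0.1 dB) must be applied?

The required make-up gain is the shortfall in the dB sum.
G = +6.0 − (-23.3) + 14.7 = 44.0 dB.

44.0 dB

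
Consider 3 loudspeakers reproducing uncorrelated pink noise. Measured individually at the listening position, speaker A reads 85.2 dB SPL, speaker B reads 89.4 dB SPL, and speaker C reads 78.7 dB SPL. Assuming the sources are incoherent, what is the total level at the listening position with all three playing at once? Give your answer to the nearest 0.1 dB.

91.1 dB SPL

Incoherent sources sum as intensities:
L_total = 10·log₁₀(10^(85.2/10) + 10^(89.4/10) + 10^(78.7/10)) = 10·log₁₀(1276000000) = 91.1 dB SPL.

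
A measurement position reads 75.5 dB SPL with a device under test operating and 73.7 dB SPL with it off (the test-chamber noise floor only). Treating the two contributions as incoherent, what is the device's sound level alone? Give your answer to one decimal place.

70.8 dB SPL

Subtract intensities: L_src = 10·log₁₀(10^(L_total/10) − 10^(L_bg/10)).
L_src = 10·log₁₀(10^(75.5/10) − 10^(73.7/10)) = 10·log₁₀(12040000) = 70.8 dB SPL.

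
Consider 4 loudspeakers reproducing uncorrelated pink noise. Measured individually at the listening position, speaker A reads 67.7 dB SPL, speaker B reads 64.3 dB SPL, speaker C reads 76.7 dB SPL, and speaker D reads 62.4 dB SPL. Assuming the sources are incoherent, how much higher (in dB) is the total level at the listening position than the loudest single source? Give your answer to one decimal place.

0.9 dB

Add the sources as powers (linear), then convert back to dB:
L_total = 10·log₁₀(10^(67.7/10) + 10^(64.3/10) + 10^(76.7/10) + 10^(62.4/10)) = 77.57 dB SPL.
Excess over the loudest (76.7 dB): 77.57 − 76.7 = 0.9 dB.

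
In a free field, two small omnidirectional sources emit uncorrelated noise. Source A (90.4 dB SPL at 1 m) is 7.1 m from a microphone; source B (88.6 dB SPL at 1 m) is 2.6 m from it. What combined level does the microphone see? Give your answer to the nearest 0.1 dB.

81.1 dB SPL

At the listener: L_A = 90.4 − 20·log₁₀(7.1) = 73.37 dB; L_B = 88.6 − 20·log₁₀(2.6) = 80.30 dB.
Combined: 10·log₁₀(10^(73.37/10)+10^(80.30/10)) = 81.1 dB SPL.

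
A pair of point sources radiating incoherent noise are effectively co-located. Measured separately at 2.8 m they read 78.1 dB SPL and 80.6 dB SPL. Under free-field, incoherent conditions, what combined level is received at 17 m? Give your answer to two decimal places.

Combined at 2.8 m: 10·log₁₀(10^(78.1/10)+10^(80.6/10)) = 82.538 dB SPL.
Then apply −20·log₁₀(17/2.8) = -15.666 dB → 66.87 dB SPL.

66.87 dB SPL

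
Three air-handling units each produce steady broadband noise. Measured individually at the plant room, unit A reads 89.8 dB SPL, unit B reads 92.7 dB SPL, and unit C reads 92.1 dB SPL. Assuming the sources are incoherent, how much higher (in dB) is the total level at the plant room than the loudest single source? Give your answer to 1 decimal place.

3.8 dB

Incoherent sources sum as intensities:
L_total = 10·log₁₀(10^(89.8/10) + 10^(92.7/10) + 10^(92.1/10)) = 96.47 dB SPL.
Excess over the loudest (92.7 dB): 96.47 − 92.7 = 3.8 dB.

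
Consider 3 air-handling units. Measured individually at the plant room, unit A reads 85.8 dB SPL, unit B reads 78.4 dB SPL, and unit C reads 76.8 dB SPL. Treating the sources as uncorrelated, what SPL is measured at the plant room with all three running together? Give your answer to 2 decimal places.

86.97 dB SPL

Incoherent sources sum as intensities:
L_total = 10·log₁₀(10^(85.8/10) + 10^(78.4/10) + 10^(76.8/10)) = 10·log₁₀(497200000) = 86.97 dB SPL.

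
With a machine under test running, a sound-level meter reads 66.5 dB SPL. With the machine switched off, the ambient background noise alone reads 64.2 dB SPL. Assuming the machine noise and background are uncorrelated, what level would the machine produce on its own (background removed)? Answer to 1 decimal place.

62.6 dB SPL

Subtract intensities: L_src = 10·log₁₀(10^(L_total/10) − 10^(L_bg/10)).
L_src = 10·log₁₀(10^(66.5/10) − 10^(64.2/10)) = 10·log₁₀(1837000) = 62.6 dB SPL.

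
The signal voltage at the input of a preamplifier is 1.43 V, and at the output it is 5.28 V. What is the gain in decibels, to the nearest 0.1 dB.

Voltage is an amplitude quantity, so gain = 20·log₁₀(V_out/V_in).
20·log₁₀(5.28/1.43) = 20·log₁₀(3.692) = 11.3 dB.

11.3 dB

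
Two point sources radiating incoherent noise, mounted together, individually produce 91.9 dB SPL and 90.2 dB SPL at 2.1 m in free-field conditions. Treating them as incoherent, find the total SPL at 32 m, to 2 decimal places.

Combined at 2.1 m: 10·log₁₀(10^(91.9/10)+10^(90.2/10)) = 94.143 dB SPL.
Then apply −20·log₁₀(32/2.1) = -23.659 dB → 70.48 dB SPL.

70.48 dB SPL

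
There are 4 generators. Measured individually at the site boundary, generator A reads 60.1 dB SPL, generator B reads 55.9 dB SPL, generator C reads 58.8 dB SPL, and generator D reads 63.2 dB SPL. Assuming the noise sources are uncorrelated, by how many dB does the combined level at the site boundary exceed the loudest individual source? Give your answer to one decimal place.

Incoherent sources sum as intensities:
L_total = 10·log₁₀(10^(60.1/10) + 10^(55.9/10) + 10^(58.8/10) + 10^(63.2/10)) = 66.29 dB SPL.
Excess over the loudest (63.2 dB): 66.29 − 63.2 = 3.1 dB.

3.1 dB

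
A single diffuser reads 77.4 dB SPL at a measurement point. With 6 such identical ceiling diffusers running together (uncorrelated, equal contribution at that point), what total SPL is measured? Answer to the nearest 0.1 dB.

6 equal incoherent sources raise the level by 10·log₁₀(6) = 7.78 dB.
L_total = 77.4 + 7.78 = 85.2 dB SPL.

85.2 dB SPL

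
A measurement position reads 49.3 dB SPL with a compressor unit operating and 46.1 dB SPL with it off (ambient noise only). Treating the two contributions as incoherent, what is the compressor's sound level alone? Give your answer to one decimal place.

46.5 dB SPL

Background correction is a power subtraction:
L_src = 10·log₁₀(10^(49.3/10) − 10^(46.1/10)) = 10·log₁₀(44380) = 46.5 dB SPL.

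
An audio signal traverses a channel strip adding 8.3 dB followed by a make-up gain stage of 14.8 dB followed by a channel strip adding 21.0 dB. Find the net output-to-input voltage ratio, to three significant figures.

160

Net gain = 8.3 + 14.8 + 21.0 = 44.1 dB.
Voltage ratio = 10^(44.1/20) = 160.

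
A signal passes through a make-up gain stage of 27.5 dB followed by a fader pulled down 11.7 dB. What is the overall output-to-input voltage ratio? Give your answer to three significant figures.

Net gain = 27.5 + (−11.7) = 15.8 dB.
Voltage ratio = 10^(15.8/20) = 6.17.

6.17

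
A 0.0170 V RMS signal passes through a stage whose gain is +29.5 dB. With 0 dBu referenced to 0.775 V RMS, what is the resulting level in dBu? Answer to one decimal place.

Input level: 20·log₁₀(0.0170/0.775) = -33.18 dBu.
Output: -33.18 + 29.5 = -3.7 dBu.

-3.7 dBu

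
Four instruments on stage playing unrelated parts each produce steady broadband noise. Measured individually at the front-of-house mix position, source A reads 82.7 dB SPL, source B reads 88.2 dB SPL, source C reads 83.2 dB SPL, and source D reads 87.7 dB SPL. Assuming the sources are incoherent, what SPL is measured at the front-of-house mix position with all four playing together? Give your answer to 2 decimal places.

92.16 dB SPL

Add the sources as powers (linear), then convert back to dB:
L_total = 10·log₁₀(10^(82.7/10) + 10^(88.2/10) + 10^(83.2/10) + 10^(87.7/10)) = 10·log₁₀(1645000000) = 92.16 dB SPL.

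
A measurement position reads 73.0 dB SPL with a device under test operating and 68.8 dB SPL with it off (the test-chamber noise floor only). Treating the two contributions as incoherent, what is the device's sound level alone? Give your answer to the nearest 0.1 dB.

70.9 dB SPL

Subtract intensities: L_src = 10·log₁₀(10^(L_total/10) − 10^(L_bg/10)).
L_src = 10·log₁₀(10^(73.0/10) − 10^(68.8/10)) = 10·log₁₀(12370000) = 70.9 dB SPL.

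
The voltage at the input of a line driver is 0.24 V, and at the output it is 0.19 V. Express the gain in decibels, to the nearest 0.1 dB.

-2.0 dB

Voltage is an amplitude quantity, so gain = 20·log₁₀(V_out/V_in).
20·log₁₀(0.19/0.24) = 20·log₁₀(0.7917) = -2.0 dB.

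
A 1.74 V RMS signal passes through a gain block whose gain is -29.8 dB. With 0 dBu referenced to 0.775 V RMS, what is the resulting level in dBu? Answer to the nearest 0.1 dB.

Input level: 20·log₁₀(1.74/0.775) = 7.02 dBu.
Output: 7.02 − 29.8 = -22.8 dBu.

-22.8 dBu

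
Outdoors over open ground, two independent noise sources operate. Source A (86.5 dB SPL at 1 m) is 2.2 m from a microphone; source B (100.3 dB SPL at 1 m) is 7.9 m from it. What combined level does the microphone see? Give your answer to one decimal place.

At the listener: L_A = 86.5 − 20·log₁₀(2.2) = 79.65 dB; L_B = 100.3 − 20·log₁₀(7.9) = 82.35 dB.
Combined: 10·log₁₀(10^(79.65/10)+10^(82.35/10)) = 84.2 dB SPL.

84.2 dB SPL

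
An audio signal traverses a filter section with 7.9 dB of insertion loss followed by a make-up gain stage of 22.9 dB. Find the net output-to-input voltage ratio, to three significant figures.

5.62

Net gain = (−7.9) + 22.9 = 15.0 dB.
Voltage ratio = 10^(15.0/20) = 5.62.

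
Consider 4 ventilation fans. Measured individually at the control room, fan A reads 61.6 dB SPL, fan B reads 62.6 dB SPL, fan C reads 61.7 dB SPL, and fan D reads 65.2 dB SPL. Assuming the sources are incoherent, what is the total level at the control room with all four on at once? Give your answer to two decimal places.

69.06 dB SPL

Incoherent sources sum as intensities:
L_total = 10·log₁₀(10^(61.6/10) + 10^(62.6/10) + 10^(61.7/10) + 10^(65.2/10)) = 10·log₁₀(8056000) = 69.06 dB SPL.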